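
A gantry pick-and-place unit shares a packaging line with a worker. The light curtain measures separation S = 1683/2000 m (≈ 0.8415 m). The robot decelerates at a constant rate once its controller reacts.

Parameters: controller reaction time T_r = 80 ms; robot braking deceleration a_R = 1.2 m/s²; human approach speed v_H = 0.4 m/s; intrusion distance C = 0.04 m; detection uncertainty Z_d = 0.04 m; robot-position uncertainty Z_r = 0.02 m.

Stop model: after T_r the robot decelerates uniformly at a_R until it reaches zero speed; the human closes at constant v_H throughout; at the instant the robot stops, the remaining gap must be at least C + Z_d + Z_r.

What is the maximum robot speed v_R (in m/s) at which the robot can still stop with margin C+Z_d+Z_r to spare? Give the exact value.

v_R_max = 9/10 m/s = 0.9000 m/s

collect terms ⇒ (5/12)·v_R² + (31/75)·v_R + (-1419/2000) = 0
  disc = (31/75)² − 4·(5/12)·(-1419/2000) = 121801/90000 ; √disc = 349/300
  v_R = (−(31/75) + 349/300) / (2·(5/12)) = 9/10 m/s
check:
braking lasts T_s = (9/10)/(6/5) = 0.7500 s
robot covers v_R·T_r = 0.9000·0.0800 = 0.0720 m before braking
braking distance = 0.9000²/(2·1.2000) = 0.3375 m
human over T_r+T_s: 0.4000·(0.0800+0.7500) = 0.3320 m
residual clearance needed = 0.0400+0.0400+0.0200 = 0.1000 m
sum ≈ 0.0720+0.3375+0.3320+0.1000 ≈ 0.8415 m = S ✓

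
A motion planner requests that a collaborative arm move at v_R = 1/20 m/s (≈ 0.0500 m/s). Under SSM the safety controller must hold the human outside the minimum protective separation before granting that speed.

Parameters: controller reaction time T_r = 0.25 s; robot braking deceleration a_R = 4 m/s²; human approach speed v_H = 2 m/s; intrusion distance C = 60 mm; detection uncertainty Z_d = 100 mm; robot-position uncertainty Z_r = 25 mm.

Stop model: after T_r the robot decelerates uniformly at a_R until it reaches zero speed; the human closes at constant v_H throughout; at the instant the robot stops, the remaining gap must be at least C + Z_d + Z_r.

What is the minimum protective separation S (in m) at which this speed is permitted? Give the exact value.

S_min = 2313/3200 m = 0.7228 m

braking lasts T_s = (1/20)/4 = 0.0125 s
robot covers v_R·T_r = 0.0500·0.2500 = 0.0125 m before braking
robot covers 0.0500·0.0125 − ½·4.0000·0.0125² = 0.0003 m while stopping
person approaches 2.0000·(0.2500+0.0125) = 0.5250 m
residual clearance needed = 0.0600+0.1000+0.0250 = 0.1850 m
S_min ≈ 0.0125+0.0003+0.5250+0.1850  ⇒  S_min = 2313/3200 m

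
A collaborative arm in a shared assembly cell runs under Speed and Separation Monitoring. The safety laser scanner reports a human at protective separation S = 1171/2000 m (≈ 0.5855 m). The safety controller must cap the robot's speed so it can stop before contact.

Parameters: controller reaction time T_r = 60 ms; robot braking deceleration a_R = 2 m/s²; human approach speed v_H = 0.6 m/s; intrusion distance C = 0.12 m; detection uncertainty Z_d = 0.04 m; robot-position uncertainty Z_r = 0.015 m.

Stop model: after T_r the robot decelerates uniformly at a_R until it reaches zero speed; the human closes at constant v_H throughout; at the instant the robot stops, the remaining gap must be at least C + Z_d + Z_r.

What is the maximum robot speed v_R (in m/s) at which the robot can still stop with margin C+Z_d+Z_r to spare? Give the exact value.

v_R_max = 7/10 m/s = 0.7000 m/s

quadratic (1/4)·v² + (9/25)·v + (-749/2000) = 0
  disc = (9/25)² − 4·(1/4)·(-749/2000) = 5041/10000 ; √disc = 71/100
  v_R = (−(9/25) + 71/100) / (2·(1/4)) = 7/10 m/s
check:
stop time T_s = (7/10)/2 = 0.3500 s
robot in T_r: 0.7000·0.0600 = 0.0420 m
robot under decel: 0.7000²/(2·2.0000) = 0.1225 m
human over T_r+T_s: 0.6000·(0.0600+0.3500) = 0.2460 m
C+Z_d+Z_r = 0.1200+0.0400+0.0150 = 0.1750 m
sum ≈ 0.0420+0.1225+0.2460+0.1750 ≈ 0.5855 m = S ✓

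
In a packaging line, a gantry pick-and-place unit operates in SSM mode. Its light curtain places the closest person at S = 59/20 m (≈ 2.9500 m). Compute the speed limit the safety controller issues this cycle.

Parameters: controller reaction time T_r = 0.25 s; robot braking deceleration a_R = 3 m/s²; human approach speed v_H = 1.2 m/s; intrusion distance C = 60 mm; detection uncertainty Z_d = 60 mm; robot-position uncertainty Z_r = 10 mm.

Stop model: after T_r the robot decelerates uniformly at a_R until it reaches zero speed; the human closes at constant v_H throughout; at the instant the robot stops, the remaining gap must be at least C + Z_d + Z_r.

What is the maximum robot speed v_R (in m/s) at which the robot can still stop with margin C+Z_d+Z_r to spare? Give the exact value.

v_R_max = 12/5 m/s = 2.4000 m/s

collect terms ⇒ (1/6)·v_R² + (13/20)·v_R + (-63/25) = 0
  disc = (13/20)² − 4·(1/6)·(-63/25) = 841/400 ; √disc = 29/20
  v_R = (−(13/20) + 29/20) / (2·(1/6)) = 12/5 m/s
check:
braking lasts T_s = (12/5)/3 = 0.8000 s
robot covers v_R·T_r = 2.4000·0.2500 = 0.6000 m before braking
robot under decel: 2.4000²/(2·3.0000) = 0.9600 m
human closes 1.2000·1.0500 = 1.2600 m
margins: 0.0600+0.0600+0.0100 = 0.1300 m
sum ≈ 0.6000+0.9600+1.2600+0.1300 ≈ 2.9500 m = S ✓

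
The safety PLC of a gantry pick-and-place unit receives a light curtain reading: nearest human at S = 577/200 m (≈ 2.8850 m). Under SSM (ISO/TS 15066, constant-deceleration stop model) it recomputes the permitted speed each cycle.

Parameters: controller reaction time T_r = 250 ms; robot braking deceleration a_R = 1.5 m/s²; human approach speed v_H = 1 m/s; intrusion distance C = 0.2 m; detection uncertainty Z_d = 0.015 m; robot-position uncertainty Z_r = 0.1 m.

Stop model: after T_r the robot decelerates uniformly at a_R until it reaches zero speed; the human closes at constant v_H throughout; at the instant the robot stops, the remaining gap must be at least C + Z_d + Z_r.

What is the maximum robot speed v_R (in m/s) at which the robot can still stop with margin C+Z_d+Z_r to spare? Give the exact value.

v_R_max = 8/5 m/s = 1.6000 m/s

at the boundary: (1/3)·v² + (11/12)·v + (-58/25) = 0
  disc = (11/12)² − 4·(1/3)·(-58/25) = 14161/3600 ; √disc = 119/60
  v_R = (−(11/12) + 119/60) / (2·(1/3)) = 8/5 m/s
check:
braking lasts T_s = (8/5)/(3/2) = 1.0667 s
robot in T_r: 1.6000·0.2500 = 0.4000 m
robot covers 1.6000·1.0667 − ½·1.5000·1.0667² = 0.8533 m while stopping
human over T_r+T_s: 1.0000·(0.2500+1.0667) = 1.3167 m
residual clearance needed = 0.2000+0.0150+0.1000 = 0.3150 m
sum ≈ 0.4000+0.8533+1.3167+0.3150 ≈ 2.8850 m = S ✓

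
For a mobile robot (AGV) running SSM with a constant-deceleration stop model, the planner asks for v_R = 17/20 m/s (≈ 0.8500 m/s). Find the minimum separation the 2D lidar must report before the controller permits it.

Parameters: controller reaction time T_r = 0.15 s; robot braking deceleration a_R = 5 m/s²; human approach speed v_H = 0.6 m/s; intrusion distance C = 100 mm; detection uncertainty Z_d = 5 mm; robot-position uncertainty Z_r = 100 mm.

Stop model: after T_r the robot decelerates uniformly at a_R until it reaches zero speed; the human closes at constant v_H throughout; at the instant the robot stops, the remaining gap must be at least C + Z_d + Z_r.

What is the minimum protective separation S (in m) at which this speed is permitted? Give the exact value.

stop time T_s = (17/20)/5 = 0.1700 s
robot in T_r: 0.8500·0.1500 = 0.1275 m
robot covers 0.8500·0.1700 − ½·5.0000·0.1700² = 0.0722 m while stopping
human over T_r+T_s: 0.6000·(0.1500+0.1700) = 0.1920 m
C+Z_d+Z_r = 0.1000+0.0050+0.1000 = 0.2050 m
S_min ≈ 0.1275+0.0722+0.1920+0.2050  ⇒  S_min = 2387/4000 m

S_min = 2387/4000 m = 0.5968 m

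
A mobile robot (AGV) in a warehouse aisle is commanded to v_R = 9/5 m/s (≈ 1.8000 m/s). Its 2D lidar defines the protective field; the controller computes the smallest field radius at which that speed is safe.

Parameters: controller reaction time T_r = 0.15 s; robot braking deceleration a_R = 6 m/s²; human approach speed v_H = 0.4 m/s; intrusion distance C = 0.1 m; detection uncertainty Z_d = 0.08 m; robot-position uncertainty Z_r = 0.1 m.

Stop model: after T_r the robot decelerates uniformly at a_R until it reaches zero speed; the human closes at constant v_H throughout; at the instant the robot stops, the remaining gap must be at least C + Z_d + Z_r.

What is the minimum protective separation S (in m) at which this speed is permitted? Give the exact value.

T_s = v_R/a_R = (9/5)/6 = 0.3000 s
robot covers v_R·T_r = 1.8000·0.1500 = 0.2700 m before braking
robot under decel: 1.8000²/(2·6.0000) = 0.2700 m
person approaches 0.4000·(0.1500+0.3000) = 0.1800 m
residual clearance needed = 0.1000+0.0800+0.1000 = 0.2800 m
S_min ≈ 0.2700+0.2700+0.1800+0.2800  ⇒  S_min = 1 m

S_min = 1 m = 1.0000 m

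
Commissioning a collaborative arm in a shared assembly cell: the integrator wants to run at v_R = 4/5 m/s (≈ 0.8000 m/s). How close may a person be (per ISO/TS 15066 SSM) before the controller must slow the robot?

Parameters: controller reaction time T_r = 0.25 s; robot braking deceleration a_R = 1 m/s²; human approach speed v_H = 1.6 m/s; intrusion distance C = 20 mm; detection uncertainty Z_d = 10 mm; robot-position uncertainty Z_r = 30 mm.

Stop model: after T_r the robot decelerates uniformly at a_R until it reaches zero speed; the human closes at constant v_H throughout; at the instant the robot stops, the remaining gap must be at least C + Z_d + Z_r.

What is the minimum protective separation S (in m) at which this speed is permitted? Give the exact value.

braking lasts T_s = (4/5)/1 = 0.8000 s
reaction-phase robot travel = 0.8000·0.2500 = 0.2000 m
robot under decel: 0.8000²/(2·1.0000) = 0.3200 m
human over T_r+T_s: 1.6000·(0.2500+0.8000) = 1.6800 m
C+Z_d+Z_r = 0.0200+0.0100+0.0300 = 0.0600 m
S_min ≈ 0.2000+0.3200+1.6800+0.0600  ⇒  S_min = 113/50 m

S_min = 113/50 m = 2.2600 m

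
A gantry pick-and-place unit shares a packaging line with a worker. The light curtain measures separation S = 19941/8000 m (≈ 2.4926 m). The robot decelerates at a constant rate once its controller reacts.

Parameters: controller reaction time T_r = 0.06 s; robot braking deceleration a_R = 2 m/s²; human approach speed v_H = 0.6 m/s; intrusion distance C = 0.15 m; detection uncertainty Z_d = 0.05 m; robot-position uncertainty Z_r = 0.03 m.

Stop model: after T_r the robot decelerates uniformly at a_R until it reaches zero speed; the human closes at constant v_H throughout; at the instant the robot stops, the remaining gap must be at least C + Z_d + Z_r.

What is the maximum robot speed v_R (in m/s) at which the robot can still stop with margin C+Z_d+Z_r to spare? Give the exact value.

at the boundary: (1/4)·v² + (9/25)·v + (-17813/8000) = 0
  disc = (9/25)² − 4·(1/4)·(-17813/8000) = 94249/40000 ; √disc = 307/200
  v_R = (−(9/25) + 307/200) / (2·(1/4)) = 47/20 m/s
check:
stop time T_s = (47/20)/2 = 1.1750 s
reaction-phase robot travel = 2.3500·0.0600 = 0.1410 m
robot under decel: 2.3500²/(2·2.0000) = 1.3806 m
human closes 0.6000·1.2350 = 0.7410 m
margins: 0.1500+0.0500+0.0300 = 0.2300 m
sum ≈ 0.1410+1.3806+0.7410+0.2300 ≈ 2.4926 m = S ✓

v_R_max = 47/20 m/s = 2.3500 m/s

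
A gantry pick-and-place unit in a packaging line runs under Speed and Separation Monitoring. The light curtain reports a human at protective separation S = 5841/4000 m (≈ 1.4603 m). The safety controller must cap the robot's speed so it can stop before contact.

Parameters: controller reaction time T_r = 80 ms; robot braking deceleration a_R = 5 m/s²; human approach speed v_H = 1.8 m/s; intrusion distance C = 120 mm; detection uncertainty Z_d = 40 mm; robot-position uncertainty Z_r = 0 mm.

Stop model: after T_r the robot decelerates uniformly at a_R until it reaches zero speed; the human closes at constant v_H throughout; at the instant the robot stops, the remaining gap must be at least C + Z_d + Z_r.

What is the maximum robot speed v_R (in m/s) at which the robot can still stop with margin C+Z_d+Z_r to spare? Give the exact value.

collect terms ⇒ (1/10)·v_R² + (11/25)·v_R + (-37/32) = 0
  disc = (11/25)² − 4·(1/10)·(-37/32) = 6561/10000 ; √disc = 81/100
  v_R = (−(11/25) + 81/100) / (2·(1/10)) = 37/20 m/s
check:
braking lasts T_s = (37/20)/5 = 0.3700 s
robot in T_r: 1.8500·0.0800 = 0.1480 m
robot covers 1.8500·0.3700 − ½·5.0000·0.3700² = 0.3422 m while stopping
human over T_r+T_s: 1.8000·(0.0800+0.3700) = 0.8100 m
margins: 0.1200+0.0400+0.0000 = 0.1600 m
sum ≈ 0.1480+0.3422+0.8100+0.1600 ≈ 1.4603 m = S ✓

v_R_max = 37/20 m/s = 1.8500 m/s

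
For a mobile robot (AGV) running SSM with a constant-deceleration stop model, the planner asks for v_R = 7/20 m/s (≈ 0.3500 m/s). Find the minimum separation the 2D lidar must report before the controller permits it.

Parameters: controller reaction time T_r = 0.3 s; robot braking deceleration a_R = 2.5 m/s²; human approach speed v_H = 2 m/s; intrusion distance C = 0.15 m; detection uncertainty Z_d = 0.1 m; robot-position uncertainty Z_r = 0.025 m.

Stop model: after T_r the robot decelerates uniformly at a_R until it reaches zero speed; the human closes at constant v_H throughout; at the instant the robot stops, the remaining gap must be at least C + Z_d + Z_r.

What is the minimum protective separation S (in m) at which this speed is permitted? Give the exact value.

stop time T_s = (7/20)/(5/2) = 0.1400 s
reaction-phase robot travel = 0.3500·0.3000 = 0.1050 m
robot under decel: 0.3500²/(2·2.5000) = 0.0245 m
person approaches 2.0000·(0.3000+0.1400) = 0.8800 m
margins: 0.1500+0.1000+0.0250 = 0.2750 m
S_min ≈ 0.1050+0.0245+0.8800+0.2750  ⇒  S_min = 2569/2000 m

S_min = 2569/2000 m = 1.2845 m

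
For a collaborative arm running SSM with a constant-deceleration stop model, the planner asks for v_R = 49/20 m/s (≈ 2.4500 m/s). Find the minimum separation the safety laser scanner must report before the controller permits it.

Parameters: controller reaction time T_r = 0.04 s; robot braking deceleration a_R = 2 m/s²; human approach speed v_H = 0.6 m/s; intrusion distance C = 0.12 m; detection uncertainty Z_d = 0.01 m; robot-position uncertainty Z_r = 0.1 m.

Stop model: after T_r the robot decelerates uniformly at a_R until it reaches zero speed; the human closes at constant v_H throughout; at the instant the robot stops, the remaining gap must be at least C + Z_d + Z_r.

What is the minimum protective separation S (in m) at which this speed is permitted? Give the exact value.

stop time T_s = (49/20)/2 = 1.2250 s
robot covers v_R·T_r = 2.4500·0.0400 = 0.0980 m before braking
robot under decel: 2.4500²/(2·2.0000) = 1.5006 m
human over T_r+T_s: 0.6000·(0.0400+1.2250) = 0.7590 m
residual clearance needed = 0.1200+0.0100+0.1000 = 0.2300 m
S_min ≈ 0.0980+1.5006+0.7590+0.2300  ⇒  S_min = 20701/8000 m

S_min = 20701/8000 m = 2.5876 m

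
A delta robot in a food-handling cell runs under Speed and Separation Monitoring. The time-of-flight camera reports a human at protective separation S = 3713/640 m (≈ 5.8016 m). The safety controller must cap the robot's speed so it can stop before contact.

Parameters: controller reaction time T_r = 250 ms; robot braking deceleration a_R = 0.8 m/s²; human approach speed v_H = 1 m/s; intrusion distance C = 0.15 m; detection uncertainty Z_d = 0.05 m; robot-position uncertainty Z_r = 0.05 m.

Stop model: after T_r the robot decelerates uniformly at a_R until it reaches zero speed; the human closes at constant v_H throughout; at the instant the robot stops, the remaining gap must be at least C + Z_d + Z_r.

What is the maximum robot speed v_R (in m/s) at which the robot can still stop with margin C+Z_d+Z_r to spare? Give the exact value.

v_R_max = 39/20 m/s = 1.9500 m/s

quadratic (5/8)·v² + (3/2)·v + (-3393/640) = 0
  disc = (3/2)² − 4·(5/8)·(-3393/640) = 3969/256 ; √disc = 63/16
  v_R = (−(3/2) + 63/16) / (2·(5/8)) = 39/20 m/s
check:
braking lasts T_s = (39/20)/(4/5) = 2.4375 s
robot in T_r: 1.9500·0.2500 = 0.4875 m
robot under decel: 1.9500²/(2·0.8000) = 2.3766 m
human closes 1.0000·2.6875 = 2.6875 m
margins: 0.1500+0.0500+0.0500 = 0.2500 m
sum ≈ 0.4875+2.3766+2.6875+0.2500 ≈ 5.8016 m = S ✓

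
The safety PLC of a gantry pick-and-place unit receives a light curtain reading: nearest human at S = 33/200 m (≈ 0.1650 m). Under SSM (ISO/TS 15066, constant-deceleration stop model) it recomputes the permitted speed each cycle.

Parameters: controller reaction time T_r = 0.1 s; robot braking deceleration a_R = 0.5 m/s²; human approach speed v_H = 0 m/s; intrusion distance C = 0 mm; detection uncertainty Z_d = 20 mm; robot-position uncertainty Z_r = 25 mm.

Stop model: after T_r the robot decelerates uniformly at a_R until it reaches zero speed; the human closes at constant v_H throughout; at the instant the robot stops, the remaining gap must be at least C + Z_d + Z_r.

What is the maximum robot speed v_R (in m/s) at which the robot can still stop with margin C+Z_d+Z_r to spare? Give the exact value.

v_R_max = 3/10 m/s = 0.3000 m/s

collect terms ⇒ (1)·v_R² + (1/10)·v_R + (-3/25) = 0
  disc = (1/10)² − 4·(1)·(-3/25) = 49/100 ; √disc = 7/10
  v_R = (−(1/10) + 7/10) / (2·(1)) = 3/10 m/s
check:
stop time T_s = (3/10)/(1/2) = 0.6000 s
reaction-phase robot travel = 0.3000·0.1000 = 0.0300 m
robot covers 0.3000·0.6000 − ½·0.5000·0.6000² = 0.0900 m while stopping
human closes 0.0000·0.7000 = 0.0000 m
residual clearance needed = 0.0000+0.0200+0.0250 = 0.0450 m
sum ≈ 0.0300+0.0900+0.0000+0.0450 ≈ 0.1650 m = S ✓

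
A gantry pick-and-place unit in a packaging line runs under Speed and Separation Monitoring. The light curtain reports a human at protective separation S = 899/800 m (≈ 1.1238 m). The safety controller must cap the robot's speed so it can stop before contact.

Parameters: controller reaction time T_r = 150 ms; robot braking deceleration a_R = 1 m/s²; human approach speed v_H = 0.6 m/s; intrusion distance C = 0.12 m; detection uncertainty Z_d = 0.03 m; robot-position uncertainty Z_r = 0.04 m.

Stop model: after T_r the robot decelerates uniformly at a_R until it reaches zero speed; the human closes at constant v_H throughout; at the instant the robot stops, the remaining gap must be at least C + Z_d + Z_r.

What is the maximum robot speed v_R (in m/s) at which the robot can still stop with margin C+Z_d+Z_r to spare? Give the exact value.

v_R_max = 3/4 m/s = 0.7500 m/s

collect terms ⇒ (1/2)·v_R² + (3/4)·v_R + (-27/32) = 0
  disc = (3/4)² − 4·(1/2)·(-27/32) = 9/4 ; √disc = 3/2
  v_R = (−(3/4) + 3/2) / (2·(1/2)) = 3/4 m/s
check:
stop time T_s = (3/4)/1 = 0.7500 s
robot in T_r: 0.7500·0.1500 = 0.1125 m
robot under decel: 0.7500²/(2·1.0000) = 0.2812 m
human closes 0.6000·0.9000 = 0.5400 m
C+Z_d+Z_r = 0.1200+0.0300+0.0400 = 0.1900 m
sum ≈ 0.1125+0.2812+0.5400+0.1900 ≈ 1.1238 m = S ✓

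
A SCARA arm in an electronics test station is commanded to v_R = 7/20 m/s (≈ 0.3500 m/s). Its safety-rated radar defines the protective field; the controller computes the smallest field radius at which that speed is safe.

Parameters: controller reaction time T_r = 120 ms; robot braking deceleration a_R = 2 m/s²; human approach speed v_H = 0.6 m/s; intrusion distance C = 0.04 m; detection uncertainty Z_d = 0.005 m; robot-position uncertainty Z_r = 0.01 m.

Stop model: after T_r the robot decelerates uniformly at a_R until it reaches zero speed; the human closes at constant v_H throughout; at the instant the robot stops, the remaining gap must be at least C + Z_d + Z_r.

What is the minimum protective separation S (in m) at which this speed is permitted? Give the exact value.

stop time T_s = (7/20)/2 = 0.1750 s
robot in T_r: 0.3500·0.1200 = 0.0420 m
braking distance = 0.3500²/(2·2.0000) = 0.0306 m
person approaches 0.6000·(0.1200+0.1750) = 0.1770 m
residual clearance needed = 0.0400+0.0050+0.0100 = 0.0550 m
S_min ≈ 0.0420+0.0306+0.1770+0.0550  ⇒  S_min = 2437/8000 m

S_min = 2437/8000 m = 0.3046 m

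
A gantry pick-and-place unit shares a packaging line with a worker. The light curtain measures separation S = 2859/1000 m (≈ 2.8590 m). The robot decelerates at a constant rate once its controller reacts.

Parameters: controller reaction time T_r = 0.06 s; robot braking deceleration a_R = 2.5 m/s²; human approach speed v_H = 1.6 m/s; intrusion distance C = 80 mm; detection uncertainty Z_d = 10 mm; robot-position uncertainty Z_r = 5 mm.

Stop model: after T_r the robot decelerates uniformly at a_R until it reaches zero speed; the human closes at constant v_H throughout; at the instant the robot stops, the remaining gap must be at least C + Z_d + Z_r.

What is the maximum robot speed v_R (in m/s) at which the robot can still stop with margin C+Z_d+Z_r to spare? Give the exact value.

collect terms ⇒ (1/5)·v_R² + (7/10)·v_R + (-667/250) = 0
  disc = (7/10)² − 4·(1/5)·(-667/250) = 6561/2500 ; √disc = 81/50
  v_R = (−(7/10) + 81/50) / (2·(1/5)) = 23/10 m/s
check:
stop time T_s = (23/10)/(5/2) = 0.9200 s
robot covers v_R·T_r = 2.3000·0.0600 = 0.1380 m before braking
braking distance = 2.3000²/(2·2.5000) = 1.0580 m
human over T_r+T_s: 1.6000·(0.0600+0.9200) = 1.5680 m
residual clearance needed = 0.0800+0.0100+0.0050 = 0.0950 m
sum ≈ 0.1380+1.0580+1.5680+0.0950 ≈ 2.8590 m = S ✓

v_R_max = 23/10 m/s = 2.3000 m/s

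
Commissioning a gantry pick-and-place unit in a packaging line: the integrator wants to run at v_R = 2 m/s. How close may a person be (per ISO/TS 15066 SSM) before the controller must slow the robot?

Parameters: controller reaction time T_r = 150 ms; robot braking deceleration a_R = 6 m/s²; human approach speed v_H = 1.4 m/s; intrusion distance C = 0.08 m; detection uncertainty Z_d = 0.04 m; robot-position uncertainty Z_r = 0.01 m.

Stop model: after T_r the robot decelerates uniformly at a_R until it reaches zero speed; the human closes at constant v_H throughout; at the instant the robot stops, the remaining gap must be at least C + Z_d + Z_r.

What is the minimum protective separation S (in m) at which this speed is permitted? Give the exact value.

S_min = 36/25 m = 1.4400 m

T_s = v_R/a_R = 2/6 = 0.3333 s
reaction-phase robot travel = 2.0000·0.1500 = 0.3000 m
robot covers 2.0000·0.3333 − ½·6.0000·0.3333² = 0.3333 m while stopping
human closes 1.4000·0.4833 = 0.6767 m
C+Z_d+Z_r = 0.0800+0.0400+0.0100 = 0.1300 m
S_min ≈ 0.3000+0.3333+0.6767+0.1300  ⇒  S_min = 36/25 m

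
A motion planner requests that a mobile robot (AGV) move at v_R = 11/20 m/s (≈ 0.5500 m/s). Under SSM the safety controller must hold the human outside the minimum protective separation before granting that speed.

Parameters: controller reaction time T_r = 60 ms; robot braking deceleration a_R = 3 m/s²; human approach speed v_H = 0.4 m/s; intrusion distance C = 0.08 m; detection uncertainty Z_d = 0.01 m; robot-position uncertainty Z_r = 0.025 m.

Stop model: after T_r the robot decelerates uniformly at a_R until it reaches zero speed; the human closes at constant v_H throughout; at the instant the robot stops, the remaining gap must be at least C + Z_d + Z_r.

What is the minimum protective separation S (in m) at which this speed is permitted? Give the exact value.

stop time T_s = (11/20)/3 = 0.1833 s
robot in T_r: 0.5500·0.0600 = 0.0330 m
robot covers 0.5500·0.1833 − ½·3.0000·0.1833² = 0.0504 m while stopping
human closes 0.4000·0.2433 = 0.0973 m
C+Z_d+Z_r = 0.0800+0.0100+0.0250 = 0.1150 m
S_min ≈ 0.0330+0.0504+0.0973+0.1150  ⇒  S_min = 1183/4000 m

S_min = 1183/4000 m = 0.2958 m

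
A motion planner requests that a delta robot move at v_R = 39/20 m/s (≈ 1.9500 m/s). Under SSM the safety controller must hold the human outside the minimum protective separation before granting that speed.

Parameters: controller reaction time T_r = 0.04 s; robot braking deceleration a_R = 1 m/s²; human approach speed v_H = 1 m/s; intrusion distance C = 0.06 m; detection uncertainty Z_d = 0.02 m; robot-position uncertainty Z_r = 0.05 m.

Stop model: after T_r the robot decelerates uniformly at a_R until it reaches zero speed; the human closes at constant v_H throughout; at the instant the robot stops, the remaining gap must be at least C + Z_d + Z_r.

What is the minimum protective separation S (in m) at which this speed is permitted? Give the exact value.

S_min = 16397/4000 m = 4.0992 m

T_s = v_R/a_R = (39/20)/1 = 1.9500 s
robot covers v_R·T_r = 1.9500·0.0400 = 0.0780 m before braking
robot under decel: 1.9500²/(2·1.0000) = 1.9013 m
human closes 1.0000·1.9900 = 1.9900 m
C+Z_d+Z_r = 0.0600+0.0200+0.0500 = 0.1300 m
S_min ≈ 0.0780+1.9013+1.9900+0.1300  ⇒  S_min = 16397/4000 m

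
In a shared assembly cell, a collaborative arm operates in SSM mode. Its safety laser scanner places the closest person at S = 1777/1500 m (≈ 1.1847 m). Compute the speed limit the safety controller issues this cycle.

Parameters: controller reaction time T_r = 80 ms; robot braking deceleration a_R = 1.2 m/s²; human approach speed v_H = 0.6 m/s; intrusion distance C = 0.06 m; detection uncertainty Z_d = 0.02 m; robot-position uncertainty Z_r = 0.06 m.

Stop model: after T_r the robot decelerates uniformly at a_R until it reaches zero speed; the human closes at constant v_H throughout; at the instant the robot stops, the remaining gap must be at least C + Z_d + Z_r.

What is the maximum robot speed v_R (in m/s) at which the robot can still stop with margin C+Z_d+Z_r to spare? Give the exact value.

v_R_max = 1 m/s = 1.0000 m/s

at the boundary: (5/12)·v² + (29/50)·v + (-299/300) = 0
  disc = (29/50)² − 4·(5/12)·(-299/300) = 11236/5625 ; √disc = 106/75
  v_R = (−(29/50) + 106/75) / (2·(5/12)) = 1 m/s
check:
braking lasts T_s = 1/(6/5) = 0.8333 s
robot in T_r: 1.0000·0.0800 = 0.0800 m
robot under decel: 1.0000²/(2·1.2000) = 0.4167 m
person approaches 0.6000·(0.0800+0.8333) = 0.5480 m
residual clearance needed = 0.0600+0.0200+0.0600 = 0.1400 m
sum ≈ 0.0800+0.4167+0.5480+0.1400 ≈ 1.1847 m = S ✓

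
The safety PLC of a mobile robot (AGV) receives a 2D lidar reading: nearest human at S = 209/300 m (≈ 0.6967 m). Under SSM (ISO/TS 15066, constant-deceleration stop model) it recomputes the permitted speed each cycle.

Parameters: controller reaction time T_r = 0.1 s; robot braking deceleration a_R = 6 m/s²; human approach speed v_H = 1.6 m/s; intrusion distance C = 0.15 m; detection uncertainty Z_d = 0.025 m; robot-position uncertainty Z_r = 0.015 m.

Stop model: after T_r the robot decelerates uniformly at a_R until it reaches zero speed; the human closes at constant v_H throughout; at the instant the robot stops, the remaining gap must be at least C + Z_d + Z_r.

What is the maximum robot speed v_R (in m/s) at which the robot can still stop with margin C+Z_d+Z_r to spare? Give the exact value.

v_R_max = 4/5 m/s = 0.8000 m/s

quadratic (1/12)·v² + (11/30)·v + (-26/75) = 0
  disc = (11/30)² − 4·(1/12)·(-26/75) = 1/4 ; √disc = 1/2
  v_R = (−(11/30) + 1/2) / (2·(1/12)) = 4/5 m/s
check:
braking lasts T_s = (4/5)/6 = 0.1333 s
reaction-phase robot travel = 0.8000·0.1000 = 0.0800 m
robot covers 0.8000·0.1333 − ½·6.0000·0.1333² = 0.0533 m while stopping
human over T_r+T_s: 1.6000·(0.1000+0.1333) = 0.3733 m
margins: 0.1500+0.0250+0.0150 = 0.1900 m
sum ≈ 0.0800+0.0533+0.3733+0.1900 ≈ 0.6967 m = S ✓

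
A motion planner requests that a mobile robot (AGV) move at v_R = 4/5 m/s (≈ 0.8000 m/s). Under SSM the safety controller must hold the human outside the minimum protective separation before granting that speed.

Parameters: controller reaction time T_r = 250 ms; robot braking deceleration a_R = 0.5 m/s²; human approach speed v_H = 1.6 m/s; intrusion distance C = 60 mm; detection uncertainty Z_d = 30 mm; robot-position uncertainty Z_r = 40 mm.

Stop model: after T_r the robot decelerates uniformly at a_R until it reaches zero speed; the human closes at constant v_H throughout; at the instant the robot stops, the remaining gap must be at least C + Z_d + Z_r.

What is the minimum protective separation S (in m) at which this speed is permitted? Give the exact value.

S_min = 393/100 m = 3.9300 m

braking lasts T_s = (4/5)/(1/2) = 1.6000 s
robot covers v_R·T_r = 0.8000·0.2500 = 0.2000 m before braking
robot covers 0.8000·1.6000 − ½·0.5000·1.6000² = 0.6400 m while stopping
human over T_r+T_s: 1.6000·(0.2500+1.6000) = 2.9600 m
residual clearance needed = 0.0600+0.0300+0.0400 = 0.1300 m
S_min ≈ 0.2000+0.6400+2.9600+0.1300  ⇒  S_min = 393/100 m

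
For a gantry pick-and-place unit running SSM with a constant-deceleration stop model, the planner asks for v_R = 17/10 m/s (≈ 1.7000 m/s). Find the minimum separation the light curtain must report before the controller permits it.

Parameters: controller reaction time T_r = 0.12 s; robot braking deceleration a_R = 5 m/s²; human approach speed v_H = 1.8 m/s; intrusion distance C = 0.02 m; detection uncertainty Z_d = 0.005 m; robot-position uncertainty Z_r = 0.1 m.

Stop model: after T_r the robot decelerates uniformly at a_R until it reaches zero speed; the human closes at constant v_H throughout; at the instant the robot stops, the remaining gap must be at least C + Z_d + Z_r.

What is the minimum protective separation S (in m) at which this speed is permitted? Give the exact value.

S_min = 723/500 m = 1.4460 m

braking lasts T_s = (17/10)/5 = 0.3400 s
reaction-phase robot travel = 1.7000·0.1200 = 0.2040 m
braking distance = 1.7000²/(2·5.0000) = 0.2890 m
person approaches 1.8000·(0.1200+0.3400) = 0.8280 m
margins: 0.0200+0.0050+0.1000 = 0.1250 m
S_min ≈ 0.2040+0.2890+0.8280+0.1250  ⇒  S_min = 723/500 m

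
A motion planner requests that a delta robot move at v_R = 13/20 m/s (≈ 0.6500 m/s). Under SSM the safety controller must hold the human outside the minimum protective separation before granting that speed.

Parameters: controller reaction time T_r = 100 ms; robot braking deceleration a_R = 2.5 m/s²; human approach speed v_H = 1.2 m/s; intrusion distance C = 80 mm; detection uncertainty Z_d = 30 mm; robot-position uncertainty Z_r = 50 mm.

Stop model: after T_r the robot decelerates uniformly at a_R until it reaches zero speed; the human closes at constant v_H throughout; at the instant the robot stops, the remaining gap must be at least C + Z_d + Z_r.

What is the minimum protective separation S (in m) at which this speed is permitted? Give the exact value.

S_min = 1483/2000 m = 0.7415 m

braking lasts T_s = (13/20)/(5/2) = 0.2600 s
reaction-phase robot travel = 0.6500·0.1000 = 0.0650 m
robot covers 0.6500·0.2600 − ½·2.5000·0.2600² = 0.0845 m while stopping
person approaches 1.2000·(0.1000+0.2600) = 0.4320 m
residual clearance needed = 0.0800+0.0300+0.0500 = 0.1600 m
S_min ≈ 0.0650+0.0845+0.4320+0.1600  ⇒  S_min = 1483/2000 m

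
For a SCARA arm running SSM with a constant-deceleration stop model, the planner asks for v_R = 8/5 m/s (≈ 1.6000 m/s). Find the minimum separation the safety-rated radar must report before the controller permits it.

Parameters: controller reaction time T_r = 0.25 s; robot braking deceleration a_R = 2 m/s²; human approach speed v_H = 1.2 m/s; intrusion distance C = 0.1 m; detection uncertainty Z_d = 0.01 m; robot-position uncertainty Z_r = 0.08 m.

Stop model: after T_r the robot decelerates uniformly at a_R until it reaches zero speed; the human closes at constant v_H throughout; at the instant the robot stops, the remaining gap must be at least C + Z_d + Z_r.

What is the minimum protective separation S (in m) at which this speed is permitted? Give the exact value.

S_min = 249/100 m = 2.4900 m

T_s = v_R/a_R = (8/5)/2 = 0.8000 s
robot in T_r: 1.6000·0.2500 = 0.4000 m
robot covers 1.6000·0.8000 − ½·2.0000·0.8000² = 0.6400 m while stopping
human closes 1.2000·1.0500 = 1.2600 m
margins: 0.1000+0.0100+0.0800 = 0.1900 m
S_min ≈ 0.4000+0.6400+1.2600+0.1900  ⇒  S_min = 249/100 m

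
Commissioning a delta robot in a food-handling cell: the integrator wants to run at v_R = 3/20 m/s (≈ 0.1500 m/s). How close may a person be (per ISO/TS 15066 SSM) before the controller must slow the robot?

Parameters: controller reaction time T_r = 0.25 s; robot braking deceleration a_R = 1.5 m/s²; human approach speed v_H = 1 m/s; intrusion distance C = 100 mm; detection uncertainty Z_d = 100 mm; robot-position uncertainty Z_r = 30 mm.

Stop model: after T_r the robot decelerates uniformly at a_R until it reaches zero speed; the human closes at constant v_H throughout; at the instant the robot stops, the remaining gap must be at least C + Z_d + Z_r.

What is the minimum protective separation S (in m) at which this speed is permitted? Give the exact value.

T_s = v_R/a_R = (3/20)/(3/2) = 0.1000 s
robot covers v_R·T_r = 0.1500·0.2500 = 0.0375 m before braking
robot covers 0.1500·0.1000 − ½·1.5000·0.1000² = 0.0075 m while stopping
human over T_r+T_s: 1.0000·(0.2500+0.1000) = 0.3500 m
margins: 0.1000+0.1000+0.0300 = 0.2300 m
S_min ≈ 0.0375+0.0075+0.3500+0.2300  ⇒  S_min = 5/8 m

S_min = 5/8 m = 0.6250 m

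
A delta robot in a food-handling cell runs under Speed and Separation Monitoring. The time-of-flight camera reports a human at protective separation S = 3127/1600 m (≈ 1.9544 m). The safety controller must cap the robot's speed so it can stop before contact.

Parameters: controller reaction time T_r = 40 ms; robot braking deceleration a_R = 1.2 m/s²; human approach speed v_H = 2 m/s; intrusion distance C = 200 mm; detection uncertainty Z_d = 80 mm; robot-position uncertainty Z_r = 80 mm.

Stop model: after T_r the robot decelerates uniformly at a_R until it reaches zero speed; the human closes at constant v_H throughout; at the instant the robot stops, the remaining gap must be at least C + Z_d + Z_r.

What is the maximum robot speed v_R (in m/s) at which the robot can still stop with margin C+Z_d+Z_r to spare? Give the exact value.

v_R_max = 3/4 m/s = 0.7500 m/s

quadratic (5/12)·v² + (128/75)·v + (-2423/1600) = 0
  disc = (128/75)² − 4·(5/12)·(-2423/1600) = 1957201/360000 ; √disc = 1399/600
  v_R = (−(128/75) + 1399/600) / (2·(5/12)) = 3/4 m/s
check:
braking lasts T_s = (3/4)/(6/5) = 0.6250 s
robot covers v_R·T_r = 0.7500·0.0400 = 0.0300 m before braking
robot covers 0.7500·0.6250 − ½·1.2000·0.6250² = 0.2344 m while stopping
human over T_r+T_s: 2.0000·(0.0400+0.6250) = 1.3300 m
residual clearance needed = 0.2000+0.0800+0.0800 = 0.3600 m
sum ≈ 0.0300+0.2344+1.3300+0.3600 ≈ 1.9544 m = S ✓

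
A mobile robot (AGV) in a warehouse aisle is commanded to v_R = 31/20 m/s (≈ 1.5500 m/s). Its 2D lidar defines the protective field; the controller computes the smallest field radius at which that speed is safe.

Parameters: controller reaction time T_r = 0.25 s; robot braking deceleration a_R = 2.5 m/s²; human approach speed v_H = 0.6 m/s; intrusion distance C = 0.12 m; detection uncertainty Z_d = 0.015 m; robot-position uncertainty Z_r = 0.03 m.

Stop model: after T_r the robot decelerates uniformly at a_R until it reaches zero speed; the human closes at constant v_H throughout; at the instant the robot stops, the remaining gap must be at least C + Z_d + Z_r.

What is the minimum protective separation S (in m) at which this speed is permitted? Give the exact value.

S_min = 311/200 m = 1.5550 m

braking lasts T_s = (31/20)/(5/2) = 0.6200 s
reaction-phase robot travel = 1.5500·0.2500 = 0.3875 m
robot covers 1.5500·0.6200 − ½·2.5000·0.6200² = 0.4805 m while stopping
human closes 0.6000·0.8700 = 0.5220 m
residual clearance needed = 0.1200+0.0150+0.0300 = 0.1650 m
S_min ≈ 0.3875+0.4805+0.5220+0.1650  ⇒  S_min = 311/200 m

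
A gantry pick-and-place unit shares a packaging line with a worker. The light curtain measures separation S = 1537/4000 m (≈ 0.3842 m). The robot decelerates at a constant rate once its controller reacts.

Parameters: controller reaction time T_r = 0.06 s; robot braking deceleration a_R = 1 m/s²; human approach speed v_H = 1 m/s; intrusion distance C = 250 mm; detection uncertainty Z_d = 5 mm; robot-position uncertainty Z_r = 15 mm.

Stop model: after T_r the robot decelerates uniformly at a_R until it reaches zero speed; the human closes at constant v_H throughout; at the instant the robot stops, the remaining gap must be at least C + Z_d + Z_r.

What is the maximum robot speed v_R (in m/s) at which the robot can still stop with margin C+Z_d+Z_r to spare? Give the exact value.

collect terms ⇒ (1/2)·v_R² + (53/50)·v_R + (-217/4000) = 0
  disc = (53/50)² − 4·(1/2)·(-217/4000) = 12321/10000 ; √disc = 111/100
  v_R = (−(53/50) + 111/100) / (2·(1/2)) = 1/20 m/s
check:
braking lasts T_s = (1/20)/1 = 0.0500 s
robot covers v_R·T_r = 0.0500·0.0600 = 0.0030 m before braking
braking distance = 0.0500²/(2·1.0000) = 0.0013 m
human closes 1.0000·0.1100 = 0.1100 m
C+Z_d+Z_r = 0.2500+0.0050+0.0150 = 0.2700 m
sum ≈ 0.0030+0.0013+0.1100+0.2700 ≈ 0.3842 m = S ✓

v_R_max = 1/20 m/s = 0.0500 m/s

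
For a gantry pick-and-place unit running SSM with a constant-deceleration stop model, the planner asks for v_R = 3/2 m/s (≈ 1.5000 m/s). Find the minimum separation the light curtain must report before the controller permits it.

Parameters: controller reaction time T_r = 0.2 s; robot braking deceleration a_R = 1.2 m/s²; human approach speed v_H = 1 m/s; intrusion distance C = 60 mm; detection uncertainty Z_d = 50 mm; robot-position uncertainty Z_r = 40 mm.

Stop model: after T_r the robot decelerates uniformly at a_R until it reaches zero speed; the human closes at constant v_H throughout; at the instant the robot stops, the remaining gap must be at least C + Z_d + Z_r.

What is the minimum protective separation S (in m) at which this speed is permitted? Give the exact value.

T_s = v_R/a_R = (3/2)/(6/5) = 1.2500 s
reaction-phase robot travel = 1.5000·0.2000 = 0.3000 m
robot under decel: 1.5000²/(2·1.2000) = 0.9375 m
human closes 1.0000·1.4500 = 1.4500 m
margins: 0.0600+0.0500+0.0400 = 0.1500 m
S_min ≈ 0.3000+0.9375+1.4500+0.1500  ⇒  S_min = 227/80 m

S_min = 227/80 m = 2.8375 m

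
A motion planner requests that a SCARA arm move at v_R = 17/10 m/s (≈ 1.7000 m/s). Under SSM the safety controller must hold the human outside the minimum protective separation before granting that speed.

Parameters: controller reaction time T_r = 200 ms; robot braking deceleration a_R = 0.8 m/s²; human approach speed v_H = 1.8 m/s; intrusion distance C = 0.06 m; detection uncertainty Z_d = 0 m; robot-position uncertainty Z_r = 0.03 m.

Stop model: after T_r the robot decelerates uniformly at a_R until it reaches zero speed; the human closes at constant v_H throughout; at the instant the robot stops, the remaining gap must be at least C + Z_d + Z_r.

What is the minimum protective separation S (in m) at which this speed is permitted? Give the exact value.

S_min = 5137/800 m = 6.4212 m

stop time T_s = (17/10)/(4/5) = 2.1250 s
robot covers v_R·T_r = 1.7000·0.2000 = 0.3400 m before braking
robot under decel: 1.7000²/(2·0.8000) = 1.8062 m
human over T_r+T_s: 1.8000·(0.2000+2.1250) = 4.1850 m
residual clearance needed = 0.0600+0.0000+0.0300 = 0.0900 m
S_min ≈ 0.3400+1.8062+4.1850+0.0900  ⇒  S_min = 5137/800 m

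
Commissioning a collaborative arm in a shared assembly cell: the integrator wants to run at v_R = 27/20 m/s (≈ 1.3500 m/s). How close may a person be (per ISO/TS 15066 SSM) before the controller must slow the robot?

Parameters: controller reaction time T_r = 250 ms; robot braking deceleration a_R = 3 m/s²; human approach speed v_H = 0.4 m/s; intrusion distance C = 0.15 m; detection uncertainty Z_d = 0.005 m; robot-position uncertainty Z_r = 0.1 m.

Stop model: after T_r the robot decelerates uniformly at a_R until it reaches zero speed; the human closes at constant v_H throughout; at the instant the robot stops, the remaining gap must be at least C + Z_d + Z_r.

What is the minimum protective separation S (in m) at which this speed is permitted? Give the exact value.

stop time T_s = (27/20)/3 = 0.4500 s
robot covers v_R·T_r = 1.3500·0.2500 = 0.3375 m before braking
braking distance = 1.3500²/(2·3.0000) = 0.3038 m
human closes 0.4000·0.7000 = 0.2800 m
C+Z_d+Z_r = 0.1500+0.0050+0.1000 = 0.2550 m
S_min ≈ 0.3375+0.3038+0.2800+0.2550  ⇒  S_min = 941/800 m

S_min = 941/800 m = 1.1763 m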